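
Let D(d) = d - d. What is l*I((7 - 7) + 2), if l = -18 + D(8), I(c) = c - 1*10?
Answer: 144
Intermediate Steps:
D(d) = 0
I(c) = -10 + c (I(c) = c - 10 = -10 + c)
l = -18 (l = -18 + 0 = -18)
l*I((7 - 7) + 2) = -18*(-10 + ((7 - 7) + 2)) = -18*(-10 + (0 + 2)) = -18*(-10 + 2) = -18*(-8) = 144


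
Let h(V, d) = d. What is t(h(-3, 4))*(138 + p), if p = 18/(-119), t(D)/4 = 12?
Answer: 787392/119 ≈ 6616.7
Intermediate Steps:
t(D) = 48 (t(D) = 4*12 = 48)
p = -18/119 (p = 18*(-1/119) = -18/119 ≈ -0.15126)
t(h(-3, 4))*(138 + p) = 48*(138 - 18/119) = 48*(16404/119) = 787392/119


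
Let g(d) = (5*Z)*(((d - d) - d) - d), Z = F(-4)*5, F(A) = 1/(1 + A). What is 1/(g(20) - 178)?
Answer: 3/466 ≈ 0.0064378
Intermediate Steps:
Z = -5/3 (Z = 5/(1 - 4) = 5/(-3) = -1/3*5 = -5/3 ≈ -1.6667)
g(d) = 50*d/3 (g(d) = (5*(-5/3))*(((d - d) - d) - d) = -25*((0 - d) - d)/3 = -25*(-d - d)/3 = -(-50)*d/3 = 50*d/3)
1/(g(20) - 178) = 1/((50/3)*20 - 178) = 1/(1000/3 - 178) = 1/(466/3) = 3/466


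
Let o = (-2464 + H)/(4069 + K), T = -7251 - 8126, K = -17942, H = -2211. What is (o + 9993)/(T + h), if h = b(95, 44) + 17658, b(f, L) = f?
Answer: 34659391/8240562 ≈ 4.2059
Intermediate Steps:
h = 17753 (h = 95 + 17658 = 17753)
T = -15377
o = 4675/13873 (o = (-2464 - 2211)/(4069 - 17942) = -4675/(-13873) = -4675*(-1/13873) = 4675/13873 ≈ 0.33699)
(o + 9993)/(T + h) = (4675/13873 + 9993)/(-15377 + 17753) = (138637564/13873)/2376 = (138637564/13873)*(1/2376) = 34659391/8240562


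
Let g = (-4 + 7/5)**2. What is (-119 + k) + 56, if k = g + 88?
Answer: 794/25 ≈ 31.760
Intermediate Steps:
g = 169/25 (g = (-4 + 7*(1/5))**2 = (-4 + 7/5)**2 = (-13/5)**2 = 169/25 ≈ 6.7600)
k = 2369/25 (k = 169/25 + 88 = 2369/25 ≈ 94.760)
(-119 + k) + 56 = (-119 + 2369/25) + 56 = -606/25 + 56 = 794/25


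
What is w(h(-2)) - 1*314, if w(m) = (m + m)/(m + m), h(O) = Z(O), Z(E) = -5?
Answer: -313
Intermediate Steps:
h(O) = -5
w(m) = 1 (w(m) = (2*m)/((2*m)) = (2*m)*(1/(2*m)) = 1)
w(h(-2)) - 1*314 = 1 - 1*314 = 1 - 314 = -313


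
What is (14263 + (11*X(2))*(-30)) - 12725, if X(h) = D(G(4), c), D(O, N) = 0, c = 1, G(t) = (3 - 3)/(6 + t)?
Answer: 1538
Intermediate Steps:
G(t) = 0 (G(t) = 0/(6 + t) = 0)
X(h) = 0
(14263 + (11*X(2))*(-30)) - 12725 = (14263 + (11*0)*(-30)) - 12725 = (14263 + 0*(-30)) - 12725 = (14263 + 0) - 12725 = 14263 - 12725 = 1538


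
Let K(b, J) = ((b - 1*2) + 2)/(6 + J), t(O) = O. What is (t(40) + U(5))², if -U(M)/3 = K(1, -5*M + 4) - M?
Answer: 76176/25 ≈ 3047.0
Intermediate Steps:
K(b, J) = b/(6 + J) (K(b, J) = ((b - 2) + 2)/(6 + J) = ((-2 + b) + 2)/(6 + J) = b/(6 + J))
U(M) = -3/(10 - 5*M) + 3*M (U(M) = -3*(1/(6 + (-5*M + 4)) - M) = -3*(1/(6 + (4 - 5*M)) - M) = -3*(1/(10 - 5*M) - M) = -3/(10 - 5*M) + 3*M)
(t(40) + U(5))² = (40 + 3*(1 + 5*5*(-2 + 5))/(5*(-2 + 5)))² = (40 + (⅗)*(1 + 5*5*3)/3)² = (40 + (⅗)*(⅓)*(1 + 75))² = (40 + (⅗)*(⅓)*76)² = (40 + 76/5)² = (276/5)² = 76176/25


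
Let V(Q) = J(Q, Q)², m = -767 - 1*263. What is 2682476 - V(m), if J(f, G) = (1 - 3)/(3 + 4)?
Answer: 131441320/49 ≈ 2.6825e+6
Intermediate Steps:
m = -1030 (m = -767 - 263 = -1030)
J(f, G) = -2/7
V(Q) = 4/49 (V(Q) = (-2/7)² = 4/49)
2682476 - V(m) = 2682476 - 1*4/49 = 2682476 - 4/49 = 131441320/49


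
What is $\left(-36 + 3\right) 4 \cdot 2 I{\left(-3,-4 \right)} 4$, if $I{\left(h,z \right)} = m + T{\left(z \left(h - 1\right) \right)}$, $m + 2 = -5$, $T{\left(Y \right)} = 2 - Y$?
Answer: $22176$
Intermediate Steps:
$m = -7$ ($m = -2 - 5 = -7$)
$I{\left(h,z \right)} = -5 - z \left(-1 + h\right)$ ($I{\left(h,z \right)} = -7 - \left(-2 + z \left(h - 1\right)\right) = -7 - \left(-2 + z \left(-1 + h\right)\right) = -5 - z \left(-1 + h\right)$)
$\left(-36 + 3\right) 4 \cdot 2 I{\left(-3,-4 \right)} 4 = \left(-36 + 3\right) 4 \cdot 2 \left(-5 - 4 - \left(-3\right) \left(-4\right)\right) 4 = - 33 \cdot 8 \left(-5 - 4 - 12\right) 4 = - 33 \cdot 8 \left(-21\right) 4 = - 33 \left(\left(-168\right) 4\right) = \left(-33\right) \left(-672\right) = 22176$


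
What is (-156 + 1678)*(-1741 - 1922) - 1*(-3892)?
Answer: -5571194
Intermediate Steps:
(-156 + 1678)*(-1741 - 1922) - 1*(-3892) = 1522*(-3663) + 3892 = -5575086 + 3892 = -5571194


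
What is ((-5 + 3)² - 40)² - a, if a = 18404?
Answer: -17108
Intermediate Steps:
((-5 + 3)² - 40)² - a = ((-5 + 3)² - 40)² - 1*18404 = ((-2)² - 40)² - 18404 = (4 - 40)² - 18404 = (-36)² - 18404 = 1296 - 18404 = -17108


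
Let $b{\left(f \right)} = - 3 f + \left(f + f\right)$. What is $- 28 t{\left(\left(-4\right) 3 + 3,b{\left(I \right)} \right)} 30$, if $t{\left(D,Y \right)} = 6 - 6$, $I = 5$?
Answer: $0$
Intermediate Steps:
$b{\left(f \right)} = - f$ ($b{\left(f \right)} = - 3 f + 2 f = - f$)
$t{\left(D,Y \right)} = 0$ ($t{\left(D,Y \right)} = 6 - 6 = 0$)
$- 28 t{\left(\left(-4\right) 3 + 3,b{\left(I \right)} \right)} 30 = \left(-28\right) 0 \cdot 30 = 0 \cdot 30 = 0$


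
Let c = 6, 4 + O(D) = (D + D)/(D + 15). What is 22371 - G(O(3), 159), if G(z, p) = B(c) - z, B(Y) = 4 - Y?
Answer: 67108/3 ≈ 22369.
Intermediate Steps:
O(D) = -4 + 2*D/(15 + D) (O(D) = -4 + (D + D)/(D + 15) = -4 + (2*D)/(15 + D) = -4 + 2*D/(15 + D))
G(z, p) = -2 - z (G(z, p) = (4 - 1*6) - z = (4 - 6) - z = -2 - z)
22371 - G(O(3), 159) = 22371 - (-2 - 2*(-30 - 1*3)/(15 + 3)) = 22371 - (-2 - 2*(-30 - 3)/18) = 22371 - (-2 - 2*(-33)/18) = 22371 - (-2 - 1*(-11/3)) = 22371 - (-2 + 11/3) = 22371 - 1*5/3 = 22371 - 5/3 = 67108/3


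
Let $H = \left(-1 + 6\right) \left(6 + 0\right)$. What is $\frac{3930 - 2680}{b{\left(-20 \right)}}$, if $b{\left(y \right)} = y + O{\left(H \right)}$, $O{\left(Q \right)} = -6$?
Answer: $- \frac{625}{13} \approx -48.077$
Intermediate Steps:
$H = 30$ ($H = 5 \cdot 6 = 30$)
$b{\left(y \right)} = -6 + y$ ($b{\left(y \right)} = y - 6 = -6 + y$)
$\frac{3930 - 2680}{b{\left(-20 \right)}} = \frac{3930 - 2680}{-6 - 20} = \frac{3930 - 2680}{-26} = 1250 \left(- \frac{1}{26}\right) = - \frac{625}{13}$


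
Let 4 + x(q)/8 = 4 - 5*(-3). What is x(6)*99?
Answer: 11880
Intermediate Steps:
x(q) = 120 (x(q) = -32 + 8*(4 - 5*(-3)) = -32 + 8*(4 + 15) = -32 + 8*19 = -32 + 152 = 120)
x(6)*99 = 120*99 = 11880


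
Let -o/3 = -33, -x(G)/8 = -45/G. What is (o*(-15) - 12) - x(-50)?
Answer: -7449/5 ≈ -1489.8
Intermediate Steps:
x(G) = 360/G (x(G) = -(-360)/G = 360/G)
o = 99 (o = -3*(-33) = 99)
(o*(-15) - 12) - x(-50) = (99*(-15) - 12) - 360/(-50) = (-1485 - 12) - 360*(-1)/50 = -1497 - 1*(-36/5) = -1497 + 36/5 = -7449/5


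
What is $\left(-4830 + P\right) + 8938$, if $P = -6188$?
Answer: $-2080$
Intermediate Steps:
$\left(-4830 + P\right) + 8938 = \left(-4830 - 6188\right) + 8938 = -11018 + 8938 = -2080$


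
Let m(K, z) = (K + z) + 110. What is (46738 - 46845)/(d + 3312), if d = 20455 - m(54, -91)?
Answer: -107/23694 ≈ -0.0045159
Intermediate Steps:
m(K, z) = 110 + K + z
d = 20382 (d = 20455 - (110 + 54 - 91) = 20455 - 1*73 = 20455 - 73 = 20382)
(46738 - 46845)/(d + 3312) = (46738 - 46845)/(20382 + 3312) = -107/23694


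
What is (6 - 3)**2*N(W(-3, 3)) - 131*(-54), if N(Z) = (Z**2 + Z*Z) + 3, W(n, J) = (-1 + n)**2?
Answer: 11709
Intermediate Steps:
N(Z) = 3 + 2*Z**2 (N(Z) = (Z**2 + Z**2) + 3 = 2*Z**2 + 3 = 3 + 2*Z**2)
(6 - 3)**2*N(W(-3, 3)) - 131*(-54) = (6 - 3)**2*(3 + 2*((-1 - 3)**2)**2) - 131*(-54) = 3**2*(3 + 2*((-4)**2)**2) + 7074 = 9*(3 + 2*16**2) + 7074 = 9*(3 + 2*256) + 7074 = 9*(3 + 512) + 7074 = 9*515 + 7074 = 4635 + 7074 = 11709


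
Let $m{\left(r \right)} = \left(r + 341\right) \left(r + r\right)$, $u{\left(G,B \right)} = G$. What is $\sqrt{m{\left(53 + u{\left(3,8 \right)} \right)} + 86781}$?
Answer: $\sqrt{131245} \approx 362.28$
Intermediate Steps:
$m{\left(r \right)} = 2 r \left(341 + r\right)$ ($m{\left(r \right)} = \left(341 + r\right) 2 r = 2 r \left(341 + r\right)$)
$\sqrt{m{\left(53 + u{\left(3,8 \right)} \right)} + 86781} = \sqrt{2 \left(53 + 3\right) \left(341 + \left(53 + 3\right)\right) + 86781} = \sqrt{2 \cdot 56 \left(341 + 56\right) + 86781} = \sqrt{2 \cdot 56 \cdot 397 + 86781} = \sqrt{44464 + 86781} = \sqrt{131245}$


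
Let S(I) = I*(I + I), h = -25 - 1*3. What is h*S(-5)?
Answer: -1400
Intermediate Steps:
h = -28 (h = -25 - 3 = -28)
S(I) = 2*I² (S(I) = I*(2*I) = 2*I²)
h*S(-5) = -56*(-5)² = -56*25 = -28*50 = -1400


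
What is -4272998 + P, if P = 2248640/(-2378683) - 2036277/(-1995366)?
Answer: -6760371523793649031/1582114394326 ≈ -4.2730e+6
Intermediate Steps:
P = 118932560317/1582114394326 (P = 2248640*(-1/2378683) - 2036277*(-1/1995366) = -2248640/2378683 + 678759/665122 = 118932560317/1582114394326 ≈ 0.075173)
-4272998 + P = -4272998 + 118932560317/1582114394326 = -6760371523793649031/1582114394326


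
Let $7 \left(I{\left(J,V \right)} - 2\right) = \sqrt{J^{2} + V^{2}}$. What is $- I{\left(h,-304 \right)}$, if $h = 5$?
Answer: $-2 - \frac{\sqrt{92441}}{7} \approx -45.434$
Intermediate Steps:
$I{\left(J,V \right)} = 2 + \frac{\sqrt{J^{2} + V^{2}}}{7}$
$- I{\left(h,-304 \right)} = - (2 + \frac{\sqrt{5^{2} + \left(-304\right)^{2}}}{7}) = - (2 + \frac{\sqrt{25 + 92416}}{7}) = - (2 + \frac{\sqrt{92441}}{7}) = -2 - \frac{\sqrt{92441}}{7}$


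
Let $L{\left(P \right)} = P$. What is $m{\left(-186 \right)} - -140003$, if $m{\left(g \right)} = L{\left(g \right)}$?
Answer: $139817$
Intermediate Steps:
$m{\left(g \right)} = g$
$m{\left(-186 \right)} - -140003 = -186 - -140003 = -186 + 140003 = 139817$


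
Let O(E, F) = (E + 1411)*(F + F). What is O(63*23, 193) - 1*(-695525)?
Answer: 1799485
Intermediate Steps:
O(E, F) = 2*F*(1411 + E) (O(E, F) = (1411 + E)*(2*F) = 2*F*(1411 + E))
O(63*23, 193) - 1*(-695525) = 2*193*(1411 + 63*23) - 1*(-695525) = 2*193*(1411 + 1449) + 695525 = 2*193*2860 + 695525 = 1103960 + 695525 = 1799485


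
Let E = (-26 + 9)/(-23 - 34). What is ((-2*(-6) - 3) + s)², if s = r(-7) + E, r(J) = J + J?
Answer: 71824/3249 ≈ 22.107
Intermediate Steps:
r(J) = 2*J
E = 17/57 (E = -17/(-57) = -17*(-1/57) = 17/57 ≈ 0.29825)
s = -781/57 (s = 2*(-7) + 17/57 = -14 + 17/57 = -781/57 ≈ -13.702)
((-2*(-6) - 3) + s)² = ((-2*(-6) - 3) - 781/57)² = ((12 - 3) - 781/57)² = (9 - 781/57)² = (-268/57)² = 71824/3249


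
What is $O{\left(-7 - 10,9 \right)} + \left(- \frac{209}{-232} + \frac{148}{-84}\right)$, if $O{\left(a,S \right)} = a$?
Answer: $- \frac{87019}{4872} \approx -17.861$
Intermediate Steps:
$O{\left(-7 - 10,9 \right)} + \left(- \frac{209}{-232} + \frac{148}{-84}\right) = \left(-7 - 10\right) + \left(- \frac{209}{-232} + \frac{148}{-84}\right) = -17 + \left(\left(-209\right) \left(- \frac{1}{232}\right) + 148 \left(- \frac{1}{84}\right)\right) = -17 + \left(\frac{209}{232} - \frac{37}{21}\right) = -17 - \frac{4195}{4872} = - \frac{87019}{4872}$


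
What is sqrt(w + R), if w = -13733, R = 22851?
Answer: sqrt(9118) ≈ 95.488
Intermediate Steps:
sqrt(w + R) = sqrt(-13733 + 22851) = sqrt(9118)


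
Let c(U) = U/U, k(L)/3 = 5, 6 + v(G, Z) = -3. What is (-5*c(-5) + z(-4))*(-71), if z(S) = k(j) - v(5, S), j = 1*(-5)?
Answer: -1349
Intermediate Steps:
v(G, Z) = -9 (v(G, Z) = -6 - 3 = -9)
j = -5
k(L) = 15 (k(L) = 3*5 = 15)
z(S) = 24 (z(S) = 15 - 1*(-9) = 15 + 9 = 24)
c(U) = 1
(-5*c(-5) + z(-4))*(-71) = (-5*1 + 24)*(-71) = (-5 + 24)*(-71) = 19*(-71) = -1349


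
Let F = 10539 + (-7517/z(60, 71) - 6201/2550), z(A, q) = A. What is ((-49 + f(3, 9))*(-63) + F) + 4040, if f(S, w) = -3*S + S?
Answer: 91373053/5100 ≈ 17916.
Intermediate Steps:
f(S, w) = -2*S
F = 53097553/5100 (F = 10539 + (-7517/60 - 6201/2550) = 10539 + (-7517*1/60 - 6201*1/2550) = 10539 + (-7517/60 - 2067/850) = 10539 - 651347/5100 = 53097553/5100 ≈ 10411.)
((-49 + f(3, 9))*(-63) + F) + 4040 = ((-49 - 2*3)*(-63) + 53097553/5100) + 4040 = ((-49 - 6)*(-63) + 53097553/5100) + 4040 = (-55*(-63) + 53097553/5100) + 4040 = (3465 + 53097553/5100) + 4040 = 70769053/5100 + 4040 = 91373053/5100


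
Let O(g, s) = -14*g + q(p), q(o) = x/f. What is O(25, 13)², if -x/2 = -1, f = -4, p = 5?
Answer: 491401/4 ≈ 1.2285e+5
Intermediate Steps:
x = 2 (x = -2*(-1) = 2)
q(o) = -½ (q(o) = 2/(-4) = 2*(-¼) = -½)
O(g, s) = -½ - 14*g (O(g, s) = -14*g - ½ = -½ - 14*g)
O(25, 13)² = (-½ - 14*25)² = (-½ - 350)² = (-701/2)² = 491401/4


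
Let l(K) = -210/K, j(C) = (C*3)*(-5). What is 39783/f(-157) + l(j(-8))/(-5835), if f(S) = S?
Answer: -928534121/3664380 ≈ -253.39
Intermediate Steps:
j(C) = -15*C (j(C) = (3*C)*(-5) = -15*C)
39783/f(-157) + l(j(-8))/(-5835) = 39783/(-157) - 210/((-15*(-8)))/(-5835) = 39783*(-1/157) - 210/120*(-1/5835) = -39783/157 - 210*1/120*(-1/5835) = -39783/157 - 7/4*(-1/5835) = -39783/157 + 7/23340 = -928534121/3664380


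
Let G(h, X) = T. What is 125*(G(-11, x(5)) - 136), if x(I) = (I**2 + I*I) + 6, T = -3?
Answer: -17375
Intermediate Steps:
x(I) = 6 + 2*I**2 (x(I) = (I**2 + I**2) + 6 = 2*I**2 + 6 = 6 + 2*I**2)
G(h, X) = -3
125*(G(-11, x(5)) - 136) = 125*(-3 - 136) = 125*(-139) = -17375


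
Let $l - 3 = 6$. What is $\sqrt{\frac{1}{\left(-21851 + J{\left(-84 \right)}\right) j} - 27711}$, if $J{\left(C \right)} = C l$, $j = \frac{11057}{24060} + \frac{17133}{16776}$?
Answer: $\frac{i \sqrt{3904067555981709973402378911}}{375346666019} \approx 166.47 i$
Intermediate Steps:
$l = 9$ ($l = 3 + 6 = 9$)
$j = \frac{16603117}{11211960}$ ($j = 11057 \cdot \frac{1}{24060} + 17133 \cdot \frac{1}{16776} = \frac{11057}{24060} + \frac{5711}{5592} = \frac{16603117}{11211960} \approx 1.4808$)
$J{\left(C \right)} = 9 C$ ($J{\left(C \right)} = C 9 = 9 C$)
$\sqrt{\frac{1}{\left(-21851 + J{\left(-84 \right)}\right) j} - 27711} = \sqrt{\frac{1}{\left(-21851 + 9 \left(-84\right)\right) \frac{16603117}{11211960}} - 27711} = \sqrt{\frac{1}{-21851 - 756} \cdot \frac{11211960}{16603117} - 27711} = \sqrt{\frac{1}{-22607} \cdot \frac{11211960}{16603117} - 27711} = \sqrt{\left(- \frac{1}{22607}\right) \frac{11211960}{16603117} - 27711} = \sqrt{- \frac{11211960}{375346666019} - 27711} = \sqrt{- \frac{10401231473264469}{375346666019}} = \frac{i \sqrt{3904067555981709973402378911}}{375346666019}$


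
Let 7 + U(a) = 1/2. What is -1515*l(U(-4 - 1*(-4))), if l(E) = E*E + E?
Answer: -216645/4 ≈ -54161.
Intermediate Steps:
U(a) = -13/2 (U(a) = -7 + 1/2 = -13/2)
l(E) = E + E**2 (l(E) = E**2 + E = E + E**2)
-1515*l(U(-4 - 1*(-4))) = -(-19695)*(1 - 13/2)/2 = -(-19695)*(-11)/(2*2) = -1515*143/4 = -216645/4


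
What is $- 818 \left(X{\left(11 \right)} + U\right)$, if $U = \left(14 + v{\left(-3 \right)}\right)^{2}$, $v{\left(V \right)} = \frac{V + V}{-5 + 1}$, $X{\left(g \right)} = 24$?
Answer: $- \frac{432313}{2} \approx -2.1616 \cdot 10^{5}$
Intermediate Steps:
$v{\left(V \right)} = - \frac{V}{2}$ ($v{\left(V \right)} = \frac{2 V}{-4} = 2 V \left(- \frac{1}{4}\right) = - \frac{V}{2}$)
$U = \frac{961}{4}$ ($U = \left(14 - - \frac{3}{2}\right)^{2} = \left(14 + \frac{3}{2}\right)^{2} = \left(\frac{31}{2}\right)^{2} = \frac{961}{4} \approx 240.25$)
$- 818 \left(X{\left(11 \right)} + U\right) = - 818 \left(24 + \frac{961}{4}\right) = \left(-818\right) \frac{1057}{4} = - \frac{432313}{2}$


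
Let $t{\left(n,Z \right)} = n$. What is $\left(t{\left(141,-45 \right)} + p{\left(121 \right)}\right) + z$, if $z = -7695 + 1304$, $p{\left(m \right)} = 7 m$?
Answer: $-5403$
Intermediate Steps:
$z = -6391$
$\left(t{\left(141,-45 \right)} + p{\left(121 \right)}\right) + z = \left(141 + 7 \cdot 121\right) - 6391 = \left(141 + 847\right) - 6391 = 988 - 6391 = -5403$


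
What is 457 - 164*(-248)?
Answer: 41129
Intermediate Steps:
457 - 164*(-248) = 457 + 40672 = 41129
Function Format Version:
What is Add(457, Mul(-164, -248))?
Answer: 41129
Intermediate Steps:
Add(457, Mul(-164, -248)) = Add(457, 40672) = 41129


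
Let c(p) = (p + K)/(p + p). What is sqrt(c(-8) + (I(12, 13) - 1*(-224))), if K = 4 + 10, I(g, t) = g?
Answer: sqrt(3770)/4 ≈ 15.350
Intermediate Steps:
K = 14
c(p) = (14 + p)/(2*p) (c(p) = (p + 14)/(p + p) = (14 + p)/((2*p)) = (14 + p)*(1/(2*p)) = (14 + p)/(2*p))
sqrt(c(-8) + (I(12, 13) - 1*(-224))) = sqrt((1/2)*(14 - 8)/(-8) + (12 - 1*(-224))) = sqrt((1/2)*(-1/8)*6 + (12 + 224)) = sqrt(-3/8 + 236) = sqrt(1885/8) = sqrt(3770)/4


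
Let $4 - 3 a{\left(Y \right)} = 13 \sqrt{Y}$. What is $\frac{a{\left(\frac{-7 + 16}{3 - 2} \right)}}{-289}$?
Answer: $\frac{35}{867} \approx 0.040369$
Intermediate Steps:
$a{\left(Y \right)} = \frac{4}{3} - \frac{13 \sqrt{Y}}{3}$
$\frac{a{\left(\frac{-7 + 16}{3 - 2} \right)}}{-289} = \frac{\frac{4}{3} - \frac{13 \sqrt{\frac{-7 + 16}{3 - 2}}}{3}}{-289} = \left(\frac{4}{3} - \frac{13 \sqrt{\frac{9}{1}}}{3}\right) \left(- \frac{1}{289}\right) = \left(\frac{4}{3} - \frac{13 \sqrt{9 \cdot 1}}{3}\right) \left(- \frac{1}{289}\right) = \left(\frac{4}{3} - \frac{13 \sqrt{9}}{3}\right) \left(- \frac{1}{289}\right) = \left(\frac{4}{3} - 13\right) \left(- \frac{1}{289}\right) = \left(- \frac{35}{3}\right) \left(- \frac{1}{289}\right) = \frac{35}{867}$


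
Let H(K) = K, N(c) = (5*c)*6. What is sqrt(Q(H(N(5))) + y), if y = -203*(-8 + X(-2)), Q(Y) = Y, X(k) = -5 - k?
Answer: sqrt(2383) ≈ 48.816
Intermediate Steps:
N(c) = 30*c
y = 2233 (y = -203*(-8 + (-5 - 1*(-2))) = -203*(-8 + (-5 + 2)) = -203*(-8 - 3) = -203*(-11) = 2233)
sqrt(Q(H(N(5))) + y) = sqrt(30*5 + 2233) = sqrt(150 + 2233) = sqrt(2383)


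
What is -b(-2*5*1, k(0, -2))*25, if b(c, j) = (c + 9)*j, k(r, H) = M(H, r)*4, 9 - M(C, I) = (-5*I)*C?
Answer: 900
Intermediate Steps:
M(C, I) = 9 + 5*C*I (M(C, I) = 9 - (-5*I)*C = 9 - (-5)*C*I = 9 + 5*C*I)
k(r, H) = 36 + 20*H*r (k(r, H) = (9 + 5*H*r)*4 = 36 + 20*H*r)
b(c, j) = j*(9 + c) (b(c, j) = (9 + c)*j = j*(9 + c))
-b(-2*5*1, k(0, -2))*25 = -(36 + 20*(-2)*0)*(9 - 2*5*1)*25 = -(36 + 0)*(9 - 10*1)*25 = -36*(9 - 10)*25 = -36*(-1)*25 = -(-36)*25 = -1*(-900) = 900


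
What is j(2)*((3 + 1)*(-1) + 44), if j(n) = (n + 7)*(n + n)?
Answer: 1440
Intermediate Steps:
j(n) = 2*n*(7 + n) (j(n) = (7 + n)*(2*n) = 2*n*(7 + n))
j(2)*((3 + 1)*(-1) + 44) = (2*2*(7 + 2))*((3 + 1)*(-1) + 44) = (2*2*9)*(4*(-1) + 44) = 36*(-4 + 44) = 36*40 = 1440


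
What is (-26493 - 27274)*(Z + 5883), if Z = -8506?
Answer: 141030841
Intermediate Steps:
(-26493 - 27274)*(Z + 5883) = (-26493 - 27274)*(-8506 + 5883) = -53767*(-2623) = 141030841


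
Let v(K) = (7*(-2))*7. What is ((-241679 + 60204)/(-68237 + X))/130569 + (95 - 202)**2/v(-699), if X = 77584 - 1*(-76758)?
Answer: -1514318188483/12962106906 ≈ -116.83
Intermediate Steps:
v(K) = -98 (v(K) = -14*7 = -98)
X = 154342 (X = 77584 + 76758 = 154342)
((-241679 + 60204)/(-68237 + X))/130569 + (95 - 202)**2/v(-699) = ((-241679 + 60204)/(-68237 + 154342))/130569 + (95 - 202)**2/(-98) = -181475/86105*(1/130569) + (-107)**2*(-1/98) = -181475*1/86105*(1/130569) + 11449*(-1/98) = -2135/1013*1/130569 - 11449/98 = -2135/132266397 - 11449/98 = -1514318188483/12962106906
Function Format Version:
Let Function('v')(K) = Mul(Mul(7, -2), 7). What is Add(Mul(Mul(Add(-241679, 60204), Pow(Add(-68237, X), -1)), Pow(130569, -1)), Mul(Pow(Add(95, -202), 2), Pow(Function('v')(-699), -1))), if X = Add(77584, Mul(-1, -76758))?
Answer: Rational(-1514318188483, 12962106906) ≈ -116.83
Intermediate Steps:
Function('v')(K) = -98 (Function('v')(K) = Mul(-14, 7) = -98)
X = 154342 (X = Add(77584, 76758) = 154342)
Add(Mul(Mul(Add(-241679, 60204), Pow(Add(-68237, X), -1)), Pow(130569, -1)), Mul(Pow(Add(95, -202), 2), Pow(Function('v')(-699), -1))) = Add(Mul(Mul(Add(-241679, 60204), Pow(Add(-68237, 154342), -1)), Pow(130569, -1)), Mul(Pow(Add(95, -202), 2), Pow(-98, -1))) = Add(Mul(Mul(-181475, Pow(86105, -1)), Rational(1, 130569)), Mul(Pow(-107, 2), Rational(-1, 98))) = Add(Mul(Mul(-181475, Rational(1, 86105)), Rational(1, 130569)), Mul(11449, Rational(-1, 98))) = Add(Mul(Rational(-2135, 1013), Rational(1, 130569)), Rational(-11449, 98)) = Add(Rational(-2135, 132266397), Rational(-11449, 98)) = Rational(-1514318188483, 12962106906)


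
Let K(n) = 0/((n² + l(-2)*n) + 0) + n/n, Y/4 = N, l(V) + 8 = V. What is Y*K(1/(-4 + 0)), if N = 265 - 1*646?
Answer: -1524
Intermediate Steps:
l(V) = -8 + V
N = -381 (N = 265 - 646 = -381)
Y = -1524 (Y = 4*(-381) = -1524)
K(n) = 1 (K(n) = 0/((n² + (-8 - 2)*n) + 0) + n/n = 0/((n² - 10*n) + 0) + 1 = 0/(n² - 10*n) + 1 = 0 + 1 = 1)
Y*K(1/(-4 + 0)) = -1524*1 = -1524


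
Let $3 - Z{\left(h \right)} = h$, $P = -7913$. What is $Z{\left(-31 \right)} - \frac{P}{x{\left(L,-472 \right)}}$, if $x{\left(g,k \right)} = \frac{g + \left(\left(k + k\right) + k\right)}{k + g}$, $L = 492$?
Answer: $- \frac{31711}{231} \approx -137.28$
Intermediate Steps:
$x{\left(g,k \right)} = \frac{g + 3 k}{g + k}$ ($x{\left(g,k \right)} = \frac{g + \left(2 k + k\right)}{g + k} = \frac{g + 3 k}{g + k}$)
$Z{\left(h \right)} = 3 - h$
$Z{\left(-31 \right)} - \frac{P}{x{\left(L,-472 \right)}} = \left(3 - -31\right) - - \frac{7913}{\frac{1}{492 - 472} \left(492 + 3 \left(-472\right)\right)} = \left(3 + 31\right) - - \frac{7913}{\frac{1}{20} \left(492 - 1416\right)} = 34 - - \frac{7913}{\frac{1}{20} \left(-924\right)} = 34 - - \frac{7913}{- \frac{231}{5}} = 34 - \left(-7913\right) \left(- \frac{5}{231}\right) = 34 - \frac{39565}{231} = - \frac{31711}{231}$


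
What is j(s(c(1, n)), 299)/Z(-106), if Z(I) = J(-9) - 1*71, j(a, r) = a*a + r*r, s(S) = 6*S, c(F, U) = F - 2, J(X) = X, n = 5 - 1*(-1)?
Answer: -89437/80 ≈ -1118.0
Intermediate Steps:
n = 6 (n = 5 + 1 = 6)
c(F, U) = -2 + F
j(a, r) = a**2 + r**2
Z(I) = -80 (Z(I) = -9 - 1*71 = -9 - 71 = -80)
j(s(c(1, n)), 299)/Z(-106) = ((6*(-2 + 1))**2 + 299**2)/(-80) = ((6*(-1))**2 + 89401)*(-1/80) = ((-6)**2 + 89401)*(-1/80) = (36 + 89401)*(-1/80) = 89437*(-1/80) = -89437/80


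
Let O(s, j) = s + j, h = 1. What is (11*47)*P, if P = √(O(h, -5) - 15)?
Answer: 517*I*√19 ≈ 2253.6*I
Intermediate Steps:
O(s, j) = j + s
P = I*√19 (P = √((-5 + 1) - 15) = √(-4 - 15) = √(-19) = I*√19 ≈ 4.3589*I)
(11*47)*P = (11*47)*(I*√19) = 517*(I*√19) = 517*I*√19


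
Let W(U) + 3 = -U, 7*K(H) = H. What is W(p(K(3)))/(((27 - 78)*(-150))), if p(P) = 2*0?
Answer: -1/2550 ≈ -0.00039216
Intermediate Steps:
K(H) = H/7
p(P) = 0
W(U) = -3 - U
W(p(K(3)))/(((27 - 78)*(-150))) = (-3 - 1*0)/(((27 - 78)*(-150))) = (-3 + 0)/((-51*(-150))) = -3/7650 = -3*1/7650 = -1/2550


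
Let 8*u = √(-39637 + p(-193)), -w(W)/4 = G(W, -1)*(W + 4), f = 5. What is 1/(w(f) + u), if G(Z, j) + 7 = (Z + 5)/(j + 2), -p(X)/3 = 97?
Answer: -864/98303 - 2*I*√9982/98303 ≈ -0.0087892 - 0.0020327*I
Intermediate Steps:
p(X) = -291 (p(X) = -3*97 = -291)
G(Z, j) = -7 + (5 + Z)/(2 + j) (G(Z, j) = -7 + (Z + 5)/(j + 2) = -7 + (5 + Z)/(2 + j))
w(W) = -4*(-2 + W)*(4 + W) (w(W) = -4*(-9 + W - 7*(-1))/(2 - 1)*(W + 4) = -4*(-9 + W + 7)/1*(4 + W) = -4*1*(-2 + W)*(4 + W) = -4*(-2 + W)*(4 + W))
u = I*√9982/4 (u = √(-39637 - 291)/8 = √(-39928)/8 = (2*I*√9982)/8 = I*√9982/4 ≈ 24.977*I)
1/(w(f) + u) = 1/(-4*(-2 + 5)*(4 + 5) + I*√9982/4) = 1/(-4*3*9 + I*√9982/4) = 1/(-108 + I*√9982/4)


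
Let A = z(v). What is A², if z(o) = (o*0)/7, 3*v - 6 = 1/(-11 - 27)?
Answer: 0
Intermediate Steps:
v = 227/114 (v = 2 + 1/(3*(-11 - 27)) = 2 + (⅓)/(-38) = 2 + (⅓)*(-1/38) = 2 - 1/114 = 227/114 ≈ 1.9912)
z(o) = 0 (z(o) = 0*(⅐) = 0)
A = 0
A² = 0² = 0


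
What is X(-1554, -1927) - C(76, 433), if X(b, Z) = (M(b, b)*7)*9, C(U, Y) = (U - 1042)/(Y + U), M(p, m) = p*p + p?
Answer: 77389280220/509 ≈ 1.5204e+8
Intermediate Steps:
M(p, m) = p + p**2 (M(p, m) = p**2 + p = p + p**2)
C(U, Y) = (-1042 + U)/(U + Y)
X(b, Z) = 63*b*(1 + b) (X(b, Z) = ((b*(1 + b))*7)*9 = (7*b*(1 + b))*9 = 63*b*(1 + b))
X(-1554, -1927) - C(76, 433) = 63*(-1554)*(1 - 1554) - (-1042 + 76)/(76 + 433) = 63*(-1554)*(-1553) - (-966)/509 = 152041806 - (-966)/509 = 152041806 - 1*(-966/509) = 152041806 + 966/509 = 77389280220/509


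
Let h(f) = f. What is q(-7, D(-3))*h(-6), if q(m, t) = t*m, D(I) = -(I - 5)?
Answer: 336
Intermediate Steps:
D(I) = 5 - I (D(I) = -(-5 + I) = 5 - I)
q(m, t) = m*t
q(-7, D(-3))*h(-6) = -7*(5 - 1*(-3))*(-6) = -7*(5 + 3)*(-6) = -7*8*(-6) = -56*(-6) = 336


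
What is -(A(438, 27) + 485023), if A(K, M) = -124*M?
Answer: -481675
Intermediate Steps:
-(A(438, 27) + 485023) = -(-124*27 + 485023) = -(-3348 + 485023) = -1*481675 = -481675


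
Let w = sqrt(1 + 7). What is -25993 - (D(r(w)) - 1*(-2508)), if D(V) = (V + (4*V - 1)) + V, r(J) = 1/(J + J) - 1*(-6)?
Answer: -28536 - 3*sqrt(2)/4 ≈ -28537.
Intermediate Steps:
w = 2*sqrt(2) (w = sqrt(8) = 2*sqrt(2) ≈ 2.8284)
r(J) = 6 + 1/(2*J) (r(J) = 1/(2*J) + 6 = 6 + 1/(2*J))
D(V) = -1 + 6*V (D(V) = (V + (-1 + 4*V)) + V = (-1 + 5*V) + V = -1 + 6*V)
-25993 - (D(r(w)) - 1*(-2508)) = -25993 - ((-1 + 6*(6 + 1/(2*((2*sqrt(2)))))) - 1*(-2508)) = -25993 - ((-1 + 6*(6 + (sqrt(2)/4)/2)) + 2508) = -25993 - ((-1 + 6*(6 + sqrt(2)/8)) + 2508) = -25993 - ((-1 + (36 + 3*sqrt(2)/4)) + 2508) = -25993 - ((35 + 3*sqrt(2)/4) + 2508) = -25993 - (2543 + 3*sqrt(2)/4) = -25993 + (-2543 - 3*sqrt(2)/4) = -28536 - 3*sqrt(2)/4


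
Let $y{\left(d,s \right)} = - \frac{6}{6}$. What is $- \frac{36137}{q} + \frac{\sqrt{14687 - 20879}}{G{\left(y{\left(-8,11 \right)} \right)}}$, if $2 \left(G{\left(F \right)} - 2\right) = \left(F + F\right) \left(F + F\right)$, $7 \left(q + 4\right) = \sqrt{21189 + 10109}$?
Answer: $- \frac{3541426}{15257} - \frac{252959 \sqrt{31298}}{30514} + 3 i \sqrt{43} \approx -1698.7 + 19.672 i$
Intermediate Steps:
$q = -4 + \frac{\sqrt{31298}}{7}$ ($q = -4 + \frac{\sqrt{21189 + 10109}}{7} = -4 + \frac{\sqrt{31298}}{7} \approx 21.273$)
$y{\left(d,s \right)} = -1$ ($y{\left(d,s \right)} = \left(-6\right) \frac{1}{6} = -1$)
$G{\left(F \right)} = 2 + 2 F^{2}$ ($G{\left(F \right)} = 2 + \frac{\left(F + F\right) \left(F + F\right)}{2} = 2 + \frac{2 F 2 F}{2} = 2 + \frac{4 F^{2}}{2} = 2 + 2 F^{2}$)
$- \frac{36137}{q} + \frac{\sqrt{14687 - 20879}}{G{\left(y{\left(-8,11 \right)} \right)}} = - \frac{36137}{-4 + \frac{\sqrt{31298}}{7}} + \frac{\sqrt{14687 - 20879}}{2 + 2 \left(-1\right)^{2}} = - \frac{36137}{-4 + \frac{\sqrt{31298}}{7}} + \frac{\sqrt{-6192}}{2 + 2 \cdot 1} = - \frac{36137}{-4 + \frac{\sqrt{31298}}{7}} + \frac{12 i \sqrt{43}}{2 + 2} = - \frac{36137}{-4 + \frac{\sqrt{31298}}{7}} + \frac{12 i \sqrt{43}}{4} = - \frac{36137}{-4 + \frac{\sqrt{31298}}{7}} + 12 i \sqrt{43} \cdot \frac{1}{4} = - \frac{36137}{-4 + \frac{\sqrt{31298}}{7}} + 3 i \sqrt{43}$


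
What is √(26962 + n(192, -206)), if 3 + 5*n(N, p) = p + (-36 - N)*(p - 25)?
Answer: √936345/5 ≈ 193.53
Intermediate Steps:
n(N, p) = -⅗ + p/5 + (-36 - N)*(-25 + p)/5 (n(N, p) = -⅗ + (p + (-36 - N)*(p - 25))/5 = -⅗ + (p + (-36 - N)*(-25 + p))/5 = -⅗ + (p/5 + (-36 - N)*(-25 + p)/5) = -⅗ + p/5 + (-36 - N)*(-25 + p)/5)
√(26962 + n(192, -206)) = √(26962 + (897/5 - 7*(-206) + 5*192 - ⅕*192*(-206))) = √(26962 + (897/5 + 1442 + 960 + 39552/5)) = √(26962 + 52459/5) = √(187269/5) = √936345/5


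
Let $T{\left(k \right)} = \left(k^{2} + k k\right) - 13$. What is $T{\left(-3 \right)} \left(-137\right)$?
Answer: $-685$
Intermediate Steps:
$T{\left(k \right)} = -13 + 2 k^{2}$ ($T{\left(k \right)} = \left(k^{2} + k^{2}\right) - 13 = 2 k^{2} - 13 = -13 + 2 k^{2}$)
$T{\left(-3 \right)} \left(-137\right) = \left(-13 + 2 \left(-3\right)^{2}\right) \left(-137\right) = \left(-13 + 2 \cdot 9\right) \left(-137\right) = \left(-13 + 18\right) \left(-137\right) = 5 \left(-137\right) = -685$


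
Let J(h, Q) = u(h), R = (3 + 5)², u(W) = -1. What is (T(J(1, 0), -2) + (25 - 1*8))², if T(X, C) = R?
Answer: 6561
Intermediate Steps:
R = 64 (R = 8² = 64)
J(h, Q) = -1
T(X, C) = 64
(T(J(1, 0), -2) + (25 - 1*8))² = (64 + (25 - 1*8))² = (64 + (25 - 8))² = (64 + 17)² = 81² = 6561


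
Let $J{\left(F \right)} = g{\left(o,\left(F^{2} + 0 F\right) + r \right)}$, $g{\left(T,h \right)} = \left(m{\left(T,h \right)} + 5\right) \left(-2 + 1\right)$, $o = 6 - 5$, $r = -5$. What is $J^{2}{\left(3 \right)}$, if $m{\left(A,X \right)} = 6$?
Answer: $121$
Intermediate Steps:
$o = 1$ ($o = 6 - 5 = 1$)
$g{\left(T,h \right)} = -11$ ($g{\left(T,h \right)} = \left(6 + 5\right) \left(-2 + 1\right) = 11 \left(-1\right) = -11$)
$J{\left(F \right)} = -11$
$J^{2}{\left(3 \right)} = \left(-11\right)^{2} = 121$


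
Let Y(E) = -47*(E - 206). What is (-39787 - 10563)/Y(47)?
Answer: -950/141 ≈ -6.7376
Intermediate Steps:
Y(E) = 9682 - 47*E (Y(E) = -47*(-206 + E) = 9682 - 47*E)
(-39787 - 10563)/Y(47) = (-39787 - 10563)/(9682 - 47*47) = -50350/(9682 - 2209) = -50350/7473 = -50350*1/7473 = -950/141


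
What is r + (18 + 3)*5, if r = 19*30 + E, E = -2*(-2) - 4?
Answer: 675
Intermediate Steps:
E = 0 (E = 4 - 4 = 0)
r = 570 (r = 19*30 + 0 = 570 + 0 = 570)
r + (18 + 3)*5 = 570 + (18 + 3)*5 = 570 + 21*5 = 570 + 105 = 675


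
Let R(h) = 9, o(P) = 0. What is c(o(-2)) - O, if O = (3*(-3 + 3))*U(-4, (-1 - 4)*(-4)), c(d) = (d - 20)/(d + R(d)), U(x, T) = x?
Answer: -20/9 ≈ -2.2222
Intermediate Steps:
c(d) = (-20 + d)/(9 + d) (c(d) = (d - 20)/(d + 9) = (-20 + d)/(9 + d))
O = 0 (O = (3*(-3 + 3))*(-4) = (3*0)*(-4) = 0*(-4) = 0)
c(o(-2)) - O = (-20 + 0)/(9 + 0) - 1*0 = -20/9 + 0 = -20/9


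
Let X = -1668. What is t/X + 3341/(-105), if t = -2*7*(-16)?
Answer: -155453/4865 ≈ -31.953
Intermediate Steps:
t = 224 (t = -14*(-16) = 224)
t/X + 3341/(-105) = 224/(-1668) + 3341/(-105) = 224*(-1/1668) + 3341*(-1/105) = -56/417 - 3341/105 = -155453/4865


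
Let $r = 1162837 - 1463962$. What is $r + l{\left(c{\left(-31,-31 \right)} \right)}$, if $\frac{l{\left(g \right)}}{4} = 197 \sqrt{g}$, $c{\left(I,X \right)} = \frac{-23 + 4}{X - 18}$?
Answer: $-301125 + \frac{788 \sqrt{19}}{7} \approx -3.0063 \cdot 10^{5}$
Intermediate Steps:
$c{\left(I,X \right)} = - \frac{19}{-18 + X}$
$l{\left(g \right)} = 788 \sqrt{g}$ ($l{\left(g \right)} = 4 \cdot 197 \sqrt{g} = 788 \sqrt{g}$)
$r = -301125$ ($r = 1162837 - 1463962 = -301125$)
$r + l{\left(c{\left(-31,-31 \right)} \right)} = -301125 + 788 \sqrt{- \frac{19}{-18 - 31}} = -301125 + 788 \sqrt{- \frac{19}{-49}} = -301125 + 788 \sqrt{\left(-19\right) \left(- \frac{1}{49}\right)} = -301125 + 788 \sqrt{\frac{19}{49}} = -301125 + 788 \frac{\sqrt{19}}{7} = -301125 + \frac{788 \sqrt{19}}{7}$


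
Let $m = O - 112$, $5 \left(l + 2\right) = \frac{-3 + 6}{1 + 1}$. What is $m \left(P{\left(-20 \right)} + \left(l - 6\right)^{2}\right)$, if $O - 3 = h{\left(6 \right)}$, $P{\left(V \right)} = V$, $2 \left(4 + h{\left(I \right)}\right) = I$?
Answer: $- \frac{43219}{10} \approx -4321.9$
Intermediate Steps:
$h{\left(I \right)} = -4 + \frac{I}{2}$
$O = 2$ ($O = 3 + \left(-4 + \frac{1}{2} \cdot 6\right) = 3 + \left(-4 + 3\right) = 3 - 1 = 2$)
$l = - \frac{17}{10}$ ($l = -2 + \frac{\left(-3 + 6\right) \frac{1}{1 + 1}}{5} = -2 + \frac{3 \cdot \frac{1}{2}}{5} = -2 + \frac{1}{5} \cdot \frac{3}{2} = -2 + \frac{3}{10} = - \frac{17}{10} \approx -1.7$)
$m = -110$ ($m = 2 - 112 = -110$)
$m \left(P{\left(-20 \right)} + \left(l - 6\right)^{2}\right) = - 110 \left(-20 + \left(- \frac{17}{10} - 6\right)^{2}\right) = - 110 \left(-20 + \left(- \frac{77}{10}\right)^{2}\right) = - 110 \left(-20 + \frac{5929}{100}\right) = \left(-110\right) \frac{3929}{100} = - \frac{43219}{10}$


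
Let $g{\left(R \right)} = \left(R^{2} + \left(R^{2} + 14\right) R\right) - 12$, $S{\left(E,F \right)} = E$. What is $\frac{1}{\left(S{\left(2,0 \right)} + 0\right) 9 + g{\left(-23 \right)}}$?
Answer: $- \frac{1}{11954} \approx -8.3654 \cdot 10^{-5}$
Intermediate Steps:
$g{\left(R \right)} = -12 + R^{2} + R \left(14 + R^{2}\right)$ ($g{\left(R \right)} = \left(R^{2} + \left(14 + R^{2}\right) R\right) - 12 = \left(R^{2} + R \left(14 + R^{2}\right)\right) - 12 = -12 + R^{2} + R \left(14 + R^{2}\right)$)
$\frac{1}{\left(S{\left(2,0 \right)} + 0\right) 9 + g{\left(-23 \right)}} = \frac{1}{\left(2 + 0\right) 9 + \left(-12 + \left(-23\right)^{2} + \left(-23\right)^{3} + 14 \left(-23\right)\right)} = \frac{1}{2 \cdot 9 - 11972} = \frac{1}{18 - 11972} = \frac{1}{-11954} = - \frac{1}{11954}$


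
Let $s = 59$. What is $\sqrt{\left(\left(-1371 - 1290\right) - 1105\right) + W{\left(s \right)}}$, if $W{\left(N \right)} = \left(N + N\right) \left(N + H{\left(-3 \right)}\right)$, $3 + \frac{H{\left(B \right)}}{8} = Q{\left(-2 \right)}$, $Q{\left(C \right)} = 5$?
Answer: $2 \sqrt{1271} \approx 71.302$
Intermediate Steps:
$H{\left(B \right)} = 16$ ($H{\left(B \right)} = -24 + 8 \cdot 5 = -24 + 40 = 16$)
$W{\left(N \right)} = 2 N \left(16 + N\right)$ ($W{\left(N \right)} = \left(N + N\right) \left(N + 16\right) = 2 N \left(16 + N\right)$)
$\sqrt{\left(\left(-1371 - 1290\right) - 1105\right) + W{\left(s \right)}} = \sqrt{\left(\left(-1371 - 1290\right) - 1105\right) + 2 \cdot 59 \left(16 + 59\right)} = \sqrt{\left(-2661 - 1105\right) + 2 \cdot 59 \cdot 75} = \sqrt{-3766 + 8850} = \sqrt{5084} = 2 \sqrt{1271}$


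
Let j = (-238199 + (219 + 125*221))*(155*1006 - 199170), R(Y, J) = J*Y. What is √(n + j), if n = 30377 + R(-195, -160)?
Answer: 3*√1010645753 ≈ 95372.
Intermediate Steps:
j = 9095750200 (j = (-238199 + (219 + 27625))*(155930 - 199170) = (-238199 + 27844)*(-43240) = -210355*(-43240) = 9095750200)
n = 61577 (n = 30377 - 160*(-195) = 30377 + 31200 = 61577)
√(n + j) = √(61577 + 9095750200) = √9095811777 = 3*√1010645753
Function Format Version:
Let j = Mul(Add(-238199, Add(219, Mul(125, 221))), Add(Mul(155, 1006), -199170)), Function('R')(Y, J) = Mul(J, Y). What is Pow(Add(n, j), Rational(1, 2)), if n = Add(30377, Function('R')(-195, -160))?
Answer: Mul(3, Pow(1010645753, Rational(1, 2))) ≈ 95372.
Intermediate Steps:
j = 9095750200 (j = Mul(Add(-238199, Add(219, 27625)), Add(155930, -199170)) = Mul(Add(-238199, 27844), -43240) = Mul(-210355, -43240) = 9095750200)
n = 61577 (n = Add(30377, Mul(-160, -195)) = Add(30377, 31200) = 61577)
Pow(Add(n, j), Rational(1, 2)) = Pow(Add(61577, 9095750200), Rational(1, 2)) = Pow(9095811777, Rational(1, 2)) = Mul(3, Pow(1010645753, Rational(1, 2)))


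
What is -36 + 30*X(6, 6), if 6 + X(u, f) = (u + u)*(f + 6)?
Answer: 4104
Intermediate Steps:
X(u, f) = -6 + 2*u*(6 + f) (X(u, f) = -6 + (u + u)*(f + 6) = -6 + (2*u)*(6 + f) = -6 + 2*u*(6 + f))
-36 + 30*X(6, 6) = -36 + 30*(-6 + 12*6 + 2*6*6) = -36 + 30*(-6 + 72 + 72) = -36 + 30*138 = -36 + 4140 = 4104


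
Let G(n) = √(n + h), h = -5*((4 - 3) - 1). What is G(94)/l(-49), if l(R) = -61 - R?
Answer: -√94/12 ≈ -0.80795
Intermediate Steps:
h = 0 (h = -5*(1 - 1) = -5*0 = 0)
G(n) = √n (G(n) = √(n + 0) = √n)
G(94)/l(-49) = √94/(-61 - 1*(-49)) = √94/(-61 + 49) = √94/(-12) = √94*(-1/12) = -√94/12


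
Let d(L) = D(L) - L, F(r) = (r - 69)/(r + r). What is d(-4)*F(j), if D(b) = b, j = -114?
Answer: 0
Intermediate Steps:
F(r) = (-69 + r)/(2*r) (F(r) = (-69 + r)/((2*r)) = (-69 + r)*(1/(2*r)) = (-69 + r)/(2*r))
d(L) = 0 (d(L) = L - L = 0)
d(-4)*F(j) = 0*((½)*(-69 - 114)/(-114)) = 0*((½)*(-1/114)*(-183)) = 0*(61/76) = 0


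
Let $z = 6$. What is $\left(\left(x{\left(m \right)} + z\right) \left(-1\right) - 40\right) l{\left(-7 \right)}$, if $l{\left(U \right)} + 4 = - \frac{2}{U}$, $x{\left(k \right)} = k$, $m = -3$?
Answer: $\frac{1118}{7} \approx 159.71$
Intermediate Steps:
$l{\left(U \right)} = -4 - \frac{2}{U}$
$\left(\left(x{\left(m \right)} + z\right) \left(-1\right) - 40\right) l{\left(-7 \right)} = \left(\left(-3 + 6\right) \left(-1\right) - 40\right) \left(-4 - \frac{2}{-7}\right) = \left(3 \left(-1\right) - 40\right) \left(-4 - - \frac{2}{7}\right) = \left(-3 - 40\right) \left(-4 + \frac{2}{7}\right) = \left(-43\right) \left(- \frac{26}{7}\right) = \frac{1118}{7}$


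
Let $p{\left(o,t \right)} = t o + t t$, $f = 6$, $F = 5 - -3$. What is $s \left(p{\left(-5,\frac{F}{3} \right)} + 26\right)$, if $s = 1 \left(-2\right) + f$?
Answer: $\frac{712}{9} \approx 79.111$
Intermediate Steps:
$F = 8$ ($F = 5 + 3 = 8$)
$s = 4$ ($s = 1 \left(-2\right) + 6 = -2 + 6 = 4$)
$p{\left(o,t \right)} = t^{2} + o t$ ($p{\left(o,t \right)} = o t + t^{2} = t^{2} + o t$)
$s \left(p{\left(-5,\frac{F}{3} \right)} + 26\right) = 4 \left(\frac{8}{3} \left(-5 + \frac{8}{3}\right) + 26\right) = 4 \left(8 \cdot \frac{1}{3} \left(-5 + 8 \cdot \frac{1}{3}\right) + 26\right) = 4 \left(\frac{8 \left(-5 + \frac{8}{3}\right)}{3} + 26\right) = 4 \left(\frac{8}{3} \left(- \frac{7}{3}\right) + 26\right) = 4 \left(- \frac{56}{9} + 26\right) = 4 \cdot \frac{178}{9} = \frac{712}{9}$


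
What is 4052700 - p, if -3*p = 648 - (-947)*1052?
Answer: 13154992/3 ≈ 4.3850e+6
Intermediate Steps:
p = -996892/3 (p = -(648 - (-947)*1052)/3 = -(648 - 947*(-1052))/3 = -(648 + 996244)/3 = -1/3*996892 = -996892/3 ≈ -3.3230e+5)
4052700 - p = 4052700 - 1*(-996892/3) = 4052700 + 996892/3 = 13154992/3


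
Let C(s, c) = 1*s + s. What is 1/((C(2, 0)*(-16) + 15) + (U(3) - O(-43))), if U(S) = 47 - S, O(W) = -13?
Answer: ⅛ ≈ 0.12500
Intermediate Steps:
C(s, c) = 2*s (C(s, c) = s + s = 2*s)
1/((C(2, 0)*(-16) + 15) + (U(3) - O(-43))) = 1/(((2*2)*(-16) + 15) + ((47 - 1*3) - 1*(-13))) = 1/((4*(-16) + 15) + ((47 - 3) + 13)) = 1/((-64 + 15) + (44 + 13)) = 1/(-49 + 57) = 1/8 = ⅛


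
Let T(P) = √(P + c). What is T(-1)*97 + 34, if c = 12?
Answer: 34 + 97*√11 ≈ 355.71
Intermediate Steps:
T(P) = √(12 + P) (T(P) = √(P + 12) = √(12 + P))
T(-1)*97 + 34 = √(12 - 1)*97 + 34 = √11*97 + 34 = 97*√11 + 34 = 34 + 97*√11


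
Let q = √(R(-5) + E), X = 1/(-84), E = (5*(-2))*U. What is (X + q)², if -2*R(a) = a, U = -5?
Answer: 370441/7056 - √210/84 ≈ 52.328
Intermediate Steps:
R(a) = -a/2
E = 50 (E = (5*(-2))*(-5) = -10*(-5) = 50)
X = -1/84 ≈ -0.011905
q = √210/2 (q = √(-½*(-5) + 50) = √(5/2 + 50) = √(105/2) = √210/2 ≈ 7.2457)
(X + q)² = (-1/84 + √210/2)²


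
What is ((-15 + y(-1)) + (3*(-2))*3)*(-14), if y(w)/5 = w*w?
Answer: 392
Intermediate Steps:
y(w) = 5*w**2 (y(w) = 5*(w*w) = 5*w**2)
((-15 + y(-1)) + (3*(-2))*3)*(-14) = ((-15 + 5*(-1)**2) + (3*(-2))*3)*(-14) = ((-15 + 5*1) - 6*3)*(-14) = ((-15 + 5) - 18)*(-14) = (-10 - 18)*(-14) = -28*(-14) = 392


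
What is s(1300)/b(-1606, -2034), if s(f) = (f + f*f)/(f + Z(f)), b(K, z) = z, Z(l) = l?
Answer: -1301/4068 ≈ -0.31981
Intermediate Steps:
s(f) = (f + f²)/(2*f) (s(f) = (f + f*f)/(f + f) = (f + f²)/((2*f)) = (f + f²)*(1/(2*f)) = (f + f²)/(2*f))
s(1300)/b(-1606, -2034) = (½ + (½)*1300)/(-2034) = (½ + 650)*(-1/2034) = (1301/2)*(-1/2034) = -1301/4068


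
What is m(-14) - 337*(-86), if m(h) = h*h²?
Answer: 26238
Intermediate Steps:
m(h) = h³
m(-14) - 337*(-86) = (-14)³ - 337*(-86) = -2744 + 28982 = 26238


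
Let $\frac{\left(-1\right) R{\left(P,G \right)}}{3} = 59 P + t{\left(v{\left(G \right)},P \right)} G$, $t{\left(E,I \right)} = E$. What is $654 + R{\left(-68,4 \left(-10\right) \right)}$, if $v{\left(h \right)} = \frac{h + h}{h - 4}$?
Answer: $\frac{141990}{11} \approx 12908.0$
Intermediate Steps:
$v{\left(h \right)} = \frac{2 h}{-4 + h}$
$R{\left(P,G \right)} = - 177 P - \frac{6 G^{2}}{-4 + G}$ ($R{\left(P,G \right)} = - 3 \left(59 P + \frac{2 G}{-4 + G} G\right) = - 3 \left(59 P + \frac{2 G^{2}}{-4 + G}\right) = - 177 P - \frac{6 G^{2}}{-4 + G}$)
$654 + R{\left(-68,4 \left(-10\right) \right)} = 654 + \frac{3 \left(- 2 \left(4 \left(-10\right)\right)^{2} - - 4012 \left(-4 + 4 \left(-10\right)\right)\right)}{-4 + 4 \left(-10\right)} = 654 + \frac{3 \left(- 2 \left(-40\right)^{2} - - 4012 \left(-4 - 40\right)\right)}{-4 - 40} = 654 + \frac{3 \left(\left(-2\right) 1600 - \left(-4012\right) \left(-44\right)\right)}{-44} = 654 + 3 \left(- \frac{1}{44}\right) \left(-3200 - 176528\right) = 654 + 3 \left(- \frac{1}{44}\right) \left(-179728\right) = 654 + \frac{134796}{11} = \frac{141990}{11}$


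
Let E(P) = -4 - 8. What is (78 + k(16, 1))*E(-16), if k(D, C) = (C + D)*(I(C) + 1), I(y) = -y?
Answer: -936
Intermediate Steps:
E(P) = -12
k(D, C) = (1 - C)*(C + D) (k(D, C) = (C + D)*(-C + 1) = (C + D)*(1 - C) = (1 - C)*(C + D))
(78 + k(16, 1))*E(-16) = (78 + (1 + 16 - 1*1**2 - 1*1*16))*(-12) = (78 + (1 + 16 - 1*1 - 16))*(-12) = (78 + (1 + 16 - 1 - 16))*(-12) = (78 + 0)*(-12) = 78*(-12) = -936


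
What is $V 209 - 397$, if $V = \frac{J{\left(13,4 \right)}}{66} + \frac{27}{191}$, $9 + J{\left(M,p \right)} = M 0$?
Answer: $- \frac{151255}{382} \approx -395.96$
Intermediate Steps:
$J{\left(M,p \right)} = -9$ ($J{\left(M,p \right)} = -9 + M 0 = -9 + 0 = -9$)
$V = \frac{21}{4202}$ ($V = - \frac{9}{66} + \frac{27}{191} = \left(-9\right) \frac{1}{66} + 27 \cdot \frac{1}{191} = - \frac{3}{22} + \frac{27}{191} = \frac{21}{4202} \approx 0.0049976$)
$V 209 - 397 = \frac{21}{4202} \cdot 209 - 397 = \frac{399}{382} - 397 = - \frac{151255}{382}$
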